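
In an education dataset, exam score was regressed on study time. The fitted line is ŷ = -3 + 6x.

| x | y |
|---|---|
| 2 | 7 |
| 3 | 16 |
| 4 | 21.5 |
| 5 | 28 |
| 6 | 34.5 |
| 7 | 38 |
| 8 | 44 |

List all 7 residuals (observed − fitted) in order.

x=2: ŷ = -3 + 6·2 = 9; e = 7 − 9 = -2
x=3: ŷ = -3 + 6·3 = 15; e = 16 − 15 = 1
x=4: ŷ = -3 + 6·4 = 21; e = 21.5 − 21 = 0.5
x=5: ŷ = -3 + 6·5 = 27; e = 28 − 27 = 1
x=6: ŷ = -3 + 6·6 = 33; e = 34.5 − 33 = 1.5
x=7: ŷ = -3 + 6·7 = 39; e = 38 − 39 = -1
x=8: ŷ = -3 + 6·8 = 45; e = 44 − 45 = -1

-2, 1, 0.5, 1, 1.5, -1, -1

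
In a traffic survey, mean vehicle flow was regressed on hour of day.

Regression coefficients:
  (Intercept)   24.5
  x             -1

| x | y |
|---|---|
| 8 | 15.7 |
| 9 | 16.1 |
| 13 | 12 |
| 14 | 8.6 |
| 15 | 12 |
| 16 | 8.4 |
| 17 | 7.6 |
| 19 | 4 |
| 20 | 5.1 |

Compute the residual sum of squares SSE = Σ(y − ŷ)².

x=8: ŷ = 24.5 − 8 = 16.5; e = 15.7 − 16.5 = -0.8
x=9: ŷ = 24.5 − 9 = 15.5; e = 16.1 − 15.5 = 0.6
x=13: ŷ = 24.5 − 13 = 11.5; e = 12 − 11.5 = 0.5
x=14: ŷ = 24.5 − 14 = 10.5; e = 8.6 − 10.5 = -1.9
x=15: ŷ = 24.5 − 15 = 9.5; e = 12 − 9.5 = 2.5
x=16: ŷ = 24.5 − 16 = 8.5; e = 8.4 − 8.5 = -0.1
x=17: ŷ = 24.5 − 17 = 7.5; e = 7.6 − 7.5 = 0.1
x=19: ŷ = 24.5 − 19 = 5.5; e = 4 − 5.5 = -1.5
x=20: ŷ = 24.5 − 20 = 4.5; e = 5.1 − 4.5 = 0.6
SSE = 0.64 + 0.36 + 0.25 + 3.61 + 6.25 + 0.01 + 0.01 + 2.25 + 0.36 = 13.74

SSE = 13.74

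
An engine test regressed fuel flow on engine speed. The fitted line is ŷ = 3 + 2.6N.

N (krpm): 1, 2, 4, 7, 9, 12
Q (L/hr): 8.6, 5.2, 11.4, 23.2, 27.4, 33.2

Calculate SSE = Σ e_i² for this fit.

N=1: ŷ = 3 + 2.6·1 = 5.6; e = 8.6 − 5.6 = 3
N=2: ŷ = 3 + 2.6·2 = 8.2; e = 5.2 − 8.2 = -3
N=4: ŷ = 3 + 2.6·4 = 13.4; e = 11.4 − 13.4 = -2
N=7: ŷ = 3 + 2.6·7 = 21.2; e = 23.2 − 21.2 = 2
N=9: ŷ = 3 + 2.6·9 = 26.4; e = 27.4 − 26.4 = 1
N=12: ŷ = 3 + 2.6·12 = 34.2; e = 33.2 − 34.2 = -1
SSE = 9 + 9 + 4 + 4 + 1 + 1 = 28

SSE = 28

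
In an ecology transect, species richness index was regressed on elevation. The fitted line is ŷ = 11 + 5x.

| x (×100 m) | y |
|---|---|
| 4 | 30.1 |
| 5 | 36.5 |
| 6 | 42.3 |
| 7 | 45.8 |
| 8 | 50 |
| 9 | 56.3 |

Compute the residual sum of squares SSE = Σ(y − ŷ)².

SSE = 3.88

x=4: ŷ = 11 + 5·4 = 31; r = 30.1 − 31 = -0.9
x=5: ŷ = 11 + 5·5 = 36; r = 36.5 − 36 = 0.5
x=6: ŷ = 11 + 5·6 = 41; r = 42.3 − 41 = 1.3
x=7: ŷ = 11 + 5·7 = 46; r = 45.8 − 46 = -0.2
x=8: ŷ = 11 + 5·8 = 51; r = 50 − 51 = -1
x=9: ŷ = 11 + 5·9 = 56; r = 56.3 − 56 = 0.3
SSE = 0.81 + 0.25 + 1.69 + 0.04 + 1 + 0.09 = 3.88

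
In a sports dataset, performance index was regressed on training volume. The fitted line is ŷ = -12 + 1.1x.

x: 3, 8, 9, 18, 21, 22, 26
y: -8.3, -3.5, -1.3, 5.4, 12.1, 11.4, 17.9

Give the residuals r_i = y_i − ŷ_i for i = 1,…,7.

x=3: ŷ = -12 + 1.1·3 = -8.7; r = -8.3 − (-8.7) = 0.4
x=8: ŷ = -12 + 1.1·8 = -3.2; r = -3.5 − (-3.2) = -0.3
x=9: ŷ = -12 + 1.1·9 = -2.1; r = -1.3 − (-2.1) = 0.8
x=18: ŷ = -12 + 1.1·18 = 7.8; r = 5.4 − 7.8 = -2.4
x=21: ŷ = -12 + 1.1·21 = 11.1; r = 12.1 − 11.1 = 1
x=22: ŷ = -12 + 1.1·22 = 12.2; r = 11.4 − 12.2 = -0.8
x=26: ŷ = -12 + 1.1·26 = 16.6; r = 17.9 − 16.6 = 1.3

0.4, -0.3, 0.8, -2.4, 1, -0.8, 1.3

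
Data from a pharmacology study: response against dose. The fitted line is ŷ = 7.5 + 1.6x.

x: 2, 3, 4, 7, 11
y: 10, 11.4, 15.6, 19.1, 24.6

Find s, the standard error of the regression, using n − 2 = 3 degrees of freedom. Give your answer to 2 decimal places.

s = 1.24

x=2: ŷ = 7.5 + 1.6·2 = 10.7; r = 10 − 10.7 = -0.7
x=3: ŷ = 7.5 + 1.6·3 = 12.3; r = 11.4 − 12.3 = -0.9
x=4: ŷ = 7.5 + 1.6·4 = 13.9; r = 15.6 − 13.9 = 1.7
x=7: ŷ = 7.5 + 1.6·7 = 18.7; r = 19.1 − 18.7 = 0.4
x=11: ŷ = 7.5 + 1.6·11 = 25.1; r = 24.6 − 25.1 = -0.5
SSE = 0.49 + 0.81 + 2.89 + 0.16 + 0.25 = 4.6
s = √(4.6/3) = √1.53333 ≈ 1.24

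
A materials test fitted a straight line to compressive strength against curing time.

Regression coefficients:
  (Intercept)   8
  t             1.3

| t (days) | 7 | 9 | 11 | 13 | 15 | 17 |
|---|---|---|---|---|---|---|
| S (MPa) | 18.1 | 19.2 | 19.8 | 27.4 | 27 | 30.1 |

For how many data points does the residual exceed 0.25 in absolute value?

t=7: ŷ = 8 + 1.3·7 = 17.1; r = 18.1 − 17.1 = 1
t=9: ŷ = 8 + 1.3·9 = 19.7; r = 19.2 − 19.7 = -0.5
t=11: ŷ = 8 + 1.3·11 = 22.3; r = 19.8 − 22.3 = -2.5
t=13: ŷ = 8 + 1.3·13 = 24.9; r = 27.4 − 24.9 = 2.5
t=15: ŷ = 8 + 1.3·15 = 27.5; r = 27 − 27.5 = -0.5
t=17: ŷ = 8 + 1.3·17 = 30.1; r = 30.1 − 30.1 = 0
|r| > 0.25: t=7 (|r|=1), t=9 (|r|=0.5), t=11 (|r|=2.5), t=13 (|r|=2.5), t=15 (|r|=0.5) → 5

5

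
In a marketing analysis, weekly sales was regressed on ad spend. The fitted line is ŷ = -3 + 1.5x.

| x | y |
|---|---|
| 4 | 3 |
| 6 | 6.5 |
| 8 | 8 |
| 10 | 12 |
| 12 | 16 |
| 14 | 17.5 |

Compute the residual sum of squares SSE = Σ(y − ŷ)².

x=4: ŷ = -3 + 1.5·4 = 3; e = 3 − 3 = 0
x=6: ŷ = -3 + 1.5·6 = 6; e = 6.5 − 6 = 0.5
x=8: ŷ = -3 + 1.5·8 = 9; e = 8 − 9 = -1
x=10: ŷ = -3 + 1.5·10 = 12; e = 12 − 12 = 0
x=12: ŷ = -3 + 1.5·12 = 15; e = 16 − 15 = 1
x=14: ŷ = -3 + 1.5·14 = 18; e = 17.5 − 18 = -0.5
SSE = 0 + 0.25 + 1 + 0 + 1 + 0.25 = 2.5

SSE = 2.5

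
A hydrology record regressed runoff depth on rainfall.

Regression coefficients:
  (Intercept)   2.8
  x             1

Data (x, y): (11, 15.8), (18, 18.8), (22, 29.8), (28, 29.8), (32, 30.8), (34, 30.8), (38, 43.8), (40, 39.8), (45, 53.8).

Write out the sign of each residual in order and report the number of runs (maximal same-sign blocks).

7 runs

x=11: ŷ = 2.8 + 11 = 13.8; r = 15.8 − 13.8 = 2
x=18: ŷ = 2.8 + 18 = 20.8; r = 18.8 − 20.8 = -2
x=22: ŷ = 2.8 + 22 = 24.8; r = 29.8 − 24.8 = 5
x=28: ŷ = 2.8 + 28 = 30.8; r = 29.8 − 30.8 = -1
x=32: ŷ = 2.8 + 32 = 34.8; r = 30.8 − 34.8 = -4
x=34: ŷ = 2.8 + 34 = 36.8; r = 30.8 − 36.8 = -6
x=38: ŷ = 2.8 + 38 = 40.8; r = 43.8 − 40.8 = 3
x=40: ŷ = 2.8 + 40 = 42.8; r = 39.8 − 42.8 = -3
x=45: ŷ = 2.8 + 45 = 47.8; r = 53.8 − 47.8 = 6
Signs: + − + − − − + − +
Runs: +×1, −×1, +×1, −×3, +×1, −×1, +×1 → 7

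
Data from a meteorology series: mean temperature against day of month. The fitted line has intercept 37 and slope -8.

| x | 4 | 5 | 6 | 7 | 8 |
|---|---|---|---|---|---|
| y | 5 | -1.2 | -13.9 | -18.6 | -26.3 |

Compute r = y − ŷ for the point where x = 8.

ŷ = 37 − 8·8 = -27
r = -26.3 − (-27) = 0.7

r = 0.7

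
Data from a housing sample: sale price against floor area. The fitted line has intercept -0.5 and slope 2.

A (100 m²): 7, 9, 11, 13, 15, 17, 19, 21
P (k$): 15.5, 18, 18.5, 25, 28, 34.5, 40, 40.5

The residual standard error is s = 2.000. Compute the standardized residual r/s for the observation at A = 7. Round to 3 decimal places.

ŷ = -0.5 + 2·7 = 13.5
r = 15.5 − 13.5 = 2
r/s = 2 / 2.000 = 1.000

1.000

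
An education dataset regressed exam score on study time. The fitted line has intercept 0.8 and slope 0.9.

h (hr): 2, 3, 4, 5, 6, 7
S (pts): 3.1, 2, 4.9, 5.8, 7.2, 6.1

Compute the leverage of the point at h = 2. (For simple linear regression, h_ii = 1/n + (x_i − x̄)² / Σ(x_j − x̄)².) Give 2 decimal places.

h̄ = (2 + 3 + 4 + 5 + 6 + 7)/6 = 4.5
Σ(h − h̄)² = 6.25 + 2.25 + 0.25 + 0.25 + 2.25 + 6.25 = 17.5
h = 1/6 + (-2.5)²/17.5 = 0.166667 + 0.357143 = 0.52

h = 0.52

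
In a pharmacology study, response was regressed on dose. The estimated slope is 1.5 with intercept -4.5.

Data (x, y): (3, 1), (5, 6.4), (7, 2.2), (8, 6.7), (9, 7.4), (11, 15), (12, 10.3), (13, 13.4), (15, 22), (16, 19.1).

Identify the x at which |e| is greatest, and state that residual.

x = 15, e = 4

x=3: ŷ = -4.5 + 1.5·3 = 0; e = 1 − 0 = 1
x=5: ŷ = -4.5 + 1.5·5 = 3; e = 6.4 − 3 = 3.4
x=7: ŷ = -4.5 + 1.5·7 = 6; e = 2.2 − 6 = -3.8
x=8: ŷ = -4.5 + 1.5·8 = 7.5; e = 6.7 − 7.5 = -0.8
x=9: ŷ = -4.5 + 1.5·9 = 9; e = 7.4 − 9 = -1.6
x=11: ŷ = -4.5 + 1.5·11 = 12; e = 15 − 12 = 3
x=12: ŷ = -4.5 + 1.5·12 = 13.5; e = 10.3 − 13.5 = -3.2
x=13: ŷ = -4.5 + 1.5·13 = 15; e = 13.4 − 15 = -1.6
x=15: ŷ = -4.5 + 1.5·15 = 18; e = 22 − 18 = 4
x=16: ŷ = -4.5 + 1.5·16 = 19.5; e = 19.1 − 19.5 = -0.4
Largest |e| is 4 at x = 15, residual 4.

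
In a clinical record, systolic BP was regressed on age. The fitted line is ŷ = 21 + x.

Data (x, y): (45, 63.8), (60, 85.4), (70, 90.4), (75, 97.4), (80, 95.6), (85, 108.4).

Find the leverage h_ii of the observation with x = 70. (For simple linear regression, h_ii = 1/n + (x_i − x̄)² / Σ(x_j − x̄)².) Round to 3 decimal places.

h = 0.167

x̄ = (45 + 60 + 70 + 75 + 80 + 85)/6 = 69.1667
Σ(x − x̄)² = 584.028 + 84.0278 + 0.694444 + 34.0278 + 117.361 + 250.694 = 1070.83
h = 1/6 + (0.833333)²/1070.83 = 0.166667 + 0.000648508 = 0.167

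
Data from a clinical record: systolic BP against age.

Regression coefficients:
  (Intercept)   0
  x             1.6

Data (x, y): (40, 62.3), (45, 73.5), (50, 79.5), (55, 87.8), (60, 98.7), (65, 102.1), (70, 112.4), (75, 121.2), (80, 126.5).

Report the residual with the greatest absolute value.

x=40: ŷ = 1.6·40 = 64; r = 62.3 − 64 = -1.7
x=45: ŷ = 1.6·45 = 72; r = 73.5 − 72 = 1.5
x=50: ŷ = 1.6·50 = 80; r = 79.5 − 80 = -0.5
x=55: ŷ = 1.6·55 = 88; r = 87.8 − 88 = -0.2
x=60: ŷ = 1.6·60 = 96; r = 98.7 − 96 = 2.7
x=65: ŷ = 1.6·65 = 104; r = 102.1 − 104 = -1.9
x=70: ŷ = 1.6·70 = 112; r = 112.4 − 112 = 0.4
x=75: ŷ = 1.6·75 = 120; r = 121.2 − 120 = 1.2
x=80: ŷ = 1.6·80 = 128; r = 126.5 − 128 = -1.5
Largest |r| is 2.7 at x = 60, residual 2.7.

r = 2.7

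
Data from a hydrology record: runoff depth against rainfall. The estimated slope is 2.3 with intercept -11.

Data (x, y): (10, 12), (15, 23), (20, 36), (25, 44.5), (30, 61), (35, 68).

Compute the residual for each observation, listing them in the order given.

0, -0.5, 1, -2, 3, -1.5

x=10: ŷ = -11 + 2.3·10 = 12; e = 12 − 12 = 0
x=15: ŷ = -11 + 2.3·15 = 23.5; e = 23 − 23.5 = -0.5
x=20: ŷ = -11 + 2.3·20 = 35; e = 36 − 35 = 1
x=25: ŷ = -11 + 2.3·25 = 46.5; e = 44.5 − 46.5 = -2
x=30: ŷ = -11 + 2.3·30 = 58; e = 61 − 58 = 3
x=35: ŷ = -11 + 2.3·35 = 69.5; e = 68 − 69.5 = -1.5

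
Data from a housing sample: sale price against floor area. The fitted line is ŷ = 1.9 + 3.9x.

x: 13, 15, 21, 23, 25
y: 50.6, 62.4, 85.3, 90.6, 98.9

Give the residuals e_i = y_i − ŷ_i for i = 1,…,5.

-2, 2, 1.5, -1, -0.5

x=13: ŷ = 1.9 + 3.9·13 = 52.6; e = 50.6 − 52.6 = -2
x=15: ŷ = 1.9 + 3.9·15 = 60.4; e = 62.4 − 60.4 = 2
x=21: ŷ = 1.9 + 3.9·21 = 83.8; e = 85.3 − 83.8 = 1.5
x=23: ŷ = 1.9 + 3.9·23 = 91.6; e = 90.6 − 91.6 = -1
x=25: ŷ = 1.9 + 3.9·25 = 99.4; e = 98.9 − 99.4 = -0.5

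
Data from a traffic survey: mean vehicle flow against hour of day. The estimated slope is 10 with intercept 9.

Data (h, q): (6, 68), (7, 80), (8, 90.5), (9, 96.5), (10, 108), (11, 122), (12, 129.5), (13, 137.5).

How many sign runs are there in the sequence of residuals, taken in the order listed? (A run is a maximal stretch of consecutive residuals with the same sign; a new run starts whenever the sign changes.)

5 runs

h=6: ŷ = 9 + 10·6 = 69; r = 68 − 69 = -1
h=7: ŷ = 9 + 10·7 = 79; r = 80 − 79 = 1
h=8: ŷ = 9 + 10·8 = 89; r = 90.5 − 89 = 1.5
h=9: ŷ = 9 + 10·9 = 99; r = 96.5 − 99 = -2.5
h=10: ŷ = 9 + 10·10 = 109; r = 108 − 109 = -1
h=11: ŷ = 9 + 10·11 = 119; r = 122 − 119 = 3
h=12: ŷ = 9 + 10·12 = 129; r = 129.5 − 129 = 0.5
h=13: ŷ = 9 + 10·13 = 139; r = 137.5 − 139 = -1.5
Signs: − + + − − + + −
Runs: −×1, +×2, −×2, +×2, −×1 → 5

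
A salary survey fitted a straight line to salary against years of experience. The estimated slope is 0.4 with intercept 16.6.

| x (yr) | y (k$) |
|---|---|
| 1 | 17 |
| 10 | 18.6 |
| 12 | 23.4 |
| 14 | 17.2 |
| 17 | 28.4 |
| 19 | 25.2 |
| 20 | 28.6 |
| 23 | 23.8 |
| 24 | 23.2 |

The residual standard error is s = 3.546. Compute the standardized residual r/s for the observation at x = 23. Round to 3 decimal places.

ŷ = 16.6 + 0.4·23 = 25.8
r = 23.8 − 25.8 = -2
r/s = -2 / 3.546 = -0.564

-0.564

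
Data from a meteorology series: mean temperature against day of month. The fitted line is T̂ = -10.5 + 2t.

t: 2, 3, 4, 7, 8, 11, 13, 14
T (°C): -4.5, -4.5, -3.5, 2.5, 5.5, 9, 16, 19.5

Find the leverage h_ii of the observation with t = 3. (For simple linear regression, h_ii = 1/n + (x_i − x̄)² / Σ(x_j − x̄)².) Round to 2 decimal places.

t̄ = (2 + 3 + 4 + 7 + 8 + 11 + 13 + 14)/8 = 7.75
Σ(t − t̄)² = 33.0625 + 22.5625 + 14.0625 + 0.5625 + 0.0625 + 10.5625 + 27.5625 + 39.0625 = 147.5
h = 1/8 + (-4.75)²/147.5 = 0.125 + 0.152966 = 0.28

h = 0.28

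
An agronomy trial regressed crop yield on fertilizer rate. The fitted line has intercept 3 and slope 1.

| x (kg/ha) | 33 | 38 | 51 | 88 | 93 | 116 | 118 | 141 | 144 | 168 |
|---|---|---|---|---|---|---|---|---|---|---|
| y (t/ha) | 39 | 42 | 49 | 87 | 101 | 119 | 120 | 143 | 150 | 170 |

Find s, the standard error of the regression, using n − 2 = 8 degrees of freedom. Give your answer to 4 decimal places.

s = 3.3166

x=33: ŷ = 3 + 33 = 36; r = 39 − 36 = 3
x=38: ŷ = 3 + 38 = 41; r = 42 − 41 = 1
x=51: ŷ = 3 + 51 = 54; r = 49 − 54 = -5
x=88: ŷ = 3 + 88 = 91; r = 87 − 91 = -4
x=93: ŷ = 3 + 93 = 96; r = 101 − 96 = 5
x=116: ŷ = 3 + 116 = 119; r = 119 − 119 = 0
x=118: ŷ = 3 + 118 = 121; r = 120 − 121 = -1
x=141: ŷ = 3 + 141 = 144; r = 143 − 144 = -1
x=144: ŷ = 3 + 144 = 147; r = 150 − 147 = 3
x=168: ŷ = 3 + 168 = 171; r = 170 − 171 = -1
SSE = 9 + 1 + 25 + 16 + 25 + 0 + 1 + 1 + 9 + 1 = 88
s = √(88/8) = √11 ≈ 3.3166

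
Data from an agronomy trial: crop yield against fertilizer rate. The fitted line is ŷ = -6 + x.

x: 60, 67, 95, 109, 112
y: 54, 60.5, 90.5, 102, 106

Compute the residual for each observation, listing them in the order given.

x=60: ŷ = -6 + 60 = 54; r = 54 − 54 = 0
x=67: ŷ = -6 + 67 = 61; r = 60.5 − 61 = -0.5
x=95: ŷ = -6 + 95 = 89; r = 90.5 − 89 = 1.5
x=109: ŷ = -6 + 109 = 103; r = 102 − 103 = -1
x=112: ŷ = -6 + 112 = 106; r = 106 − 106 = 0

0, -0.5, 1.5, -1, 0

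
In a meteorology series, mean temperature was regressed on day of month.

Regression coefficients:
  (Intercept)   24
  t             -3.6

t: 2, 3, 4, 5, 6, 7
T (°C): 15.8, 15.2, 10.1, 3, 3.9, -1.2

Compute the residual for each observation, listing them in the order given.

t=2: ŷ = 24 − 3.6·2 = 16.8; r = 15.8 − 16.8 = -1
t=3: ŷ = 24 − 3.6·3 = 13.2; r = 15.2 − 13.2 = 2
t=4: ŷ = 24 − 3.6·4 = 9.6; r = 10.1 − 9.6 = 0.5
t=5: ŷ = 24 − 3.6·5 = 6; r = 3 − 6 = -3
t=6: ŷ = 24 − 3.6·6 = 2.4; r = 3.9 − 2.4 = 1.5
t=7: ŷ = 24 − 3.6·7 = -1.2; r = -1.2 − (-1.2) = 0

-1, 2, 0.5, -3, 1.5, 0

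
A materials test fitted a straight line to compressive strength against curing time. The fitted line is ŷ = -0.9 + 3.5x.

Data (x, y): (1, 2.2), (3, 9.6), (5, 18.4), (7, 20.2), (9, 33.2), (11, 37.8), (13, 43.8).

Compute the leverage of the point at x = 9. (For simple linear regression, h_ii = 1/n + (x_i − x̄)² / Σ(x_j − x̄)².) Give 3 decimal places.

h = 0.179

x̄ = (1 + 3 + 5 + 7 + 9 + 11 + 13)/7 = 7
Σ(x − x̄)² = 36 + 16 + 4 + 0 + 4 + 16 + 36 = 112
h = 1/7 + (2)²/112 = 0.142857 + 0.0357143 = 0.179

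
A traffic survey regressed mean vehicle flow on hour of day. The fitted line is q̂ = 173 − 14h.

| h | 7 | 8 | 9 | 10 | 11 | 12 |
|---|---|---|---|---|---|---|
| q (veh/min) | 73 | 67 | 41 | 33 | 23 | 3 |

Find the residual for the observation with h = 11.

q̂ = 173 − 14·11 = 19
e = 23 − 19 = 4

e = 4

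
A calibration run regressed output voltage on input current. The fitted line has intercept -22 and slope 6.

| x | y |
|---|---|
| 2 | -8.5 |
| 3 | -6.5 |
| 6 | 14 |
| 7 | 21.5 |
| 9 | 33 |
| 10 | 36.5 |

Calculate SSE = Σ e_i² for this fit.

SSE = 14

x=2: ŷ = -22 + 6·2 = -10; e = -8.5 − (-10) = 1.5
x=3: ŷ = -22 + 6·3 = -4; e = -6.5 − (-4) = -2.5
x=6: ŷ = -22 + 6·6 = 14; e = 14 − 14 = 0
x=7: ŷ = -22 + 6·7 = 20; e = 21.5 − 20 = 1.5
x=9: ŷ = -22 + 6·9 = 32; e = 33 − 32 = 1
x=10: ŷ = -22 + 6·10 = 38; e = 36.5 − 38 = -1.5
SSE = 2.25 + 6.25 + 0 + 2.25 + 1 + 2.25 = 14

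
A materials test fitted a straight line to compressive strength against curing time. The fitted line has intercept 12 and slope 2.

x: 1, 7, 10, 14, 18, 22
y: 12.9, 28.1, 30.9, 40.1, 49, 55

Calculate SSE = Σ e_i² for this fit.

x=1: ŷ = 12 + 2·1 = 14; e = 12.9 − 14 = -1.1
x=7: ŷ = 12 + 2·7 = 26; e = 28.1 − 26 = 2.1
x=10: ŷ = 12 + 2·10 = 32; e = 30.9 − 32 = -1.1
x=14: ŷ = 12 + 2·14 = 40; e = 40.1 − 40 = 0.1
x=18: ŷ = 12 + 2·18 = 48; e = 49 − 48 = 1
x=22: ŷ = 12 + 2·22 = 56; e = 55 − 56 = -1
SSE = 1.21 + 4.41 + 1.21 + 0.01 + 1 + 1 = 8.84

SSE = 8.84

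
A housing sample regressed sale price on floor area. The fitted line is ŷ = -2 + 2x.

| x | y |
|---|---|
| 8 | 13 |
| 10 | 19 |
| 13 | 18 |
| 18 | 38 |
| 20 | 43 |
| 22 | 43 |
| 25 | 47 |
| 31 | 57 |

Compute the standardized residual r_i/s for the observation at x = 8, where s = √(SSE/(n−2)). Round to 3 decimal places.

x=8: ŷ = -2 + 2·8 = 14; r = 13 − 14 = -1
x=10: ŷ = -2 + 2·10 = 18; r = 19 − 18 = 1
x=13: ŷ = -2 + 2·13 = 24; r = 18 − 24 = -6
x=18: ŷ = -2 + 2·18 = 34; r = 38 − 34 = 4
x=20: ŷ = -2 + 2·20 = 38; r = 43 − 38 = 5
x=22: ŷ = -2 + 2·22 = 42; r = 43 − 42 = 1
x=25: ŷ = -2 + 2·25 = 48; r = 47 − 48 = -1
x=31: ŷ = -2 + 2·31 = 60; r = 57 − 60 = -3
SSE = 1 + 1 + 36 + 16 + 25 + 1 + 1 + 9 = 90
s = √(90/6) = 3.87298
r/s = -1 / 3.87298 = -0.258

-0.258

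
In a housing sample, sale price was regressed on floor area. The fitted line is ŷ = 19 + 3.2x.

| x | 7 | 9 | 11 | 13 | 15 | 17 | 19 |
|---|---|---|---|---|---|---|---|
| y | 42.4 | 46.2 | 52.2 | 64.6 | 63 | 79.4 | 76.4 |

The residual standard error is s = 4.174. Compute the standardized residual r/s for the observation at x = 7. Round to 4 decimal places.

ŷ = 19 + 3.2·7 = 41.4
r = 42.4 − 41.4 = 1
r/s = 1 / 4.174 = 0.2396

0.2396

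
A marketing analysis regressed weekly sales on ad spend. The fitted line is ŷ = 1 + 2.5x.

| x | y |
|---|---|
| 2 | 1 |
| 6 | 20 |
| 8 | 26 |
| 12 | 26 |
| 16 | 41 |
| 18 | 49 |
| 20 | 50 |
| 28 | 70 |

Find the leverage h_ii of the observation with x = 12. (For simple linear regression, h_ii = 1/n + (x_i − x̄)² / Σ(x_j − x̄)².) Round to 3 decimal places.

h = 0.131

x̄ = (2 + 6 + 8 + 12 + 16 + 18 + 20 + 28)/8 = 13.75
Σ(x − x̄)² = 138.062 + 60.0625 + 33.0625 + 3.0625 + 5.0625 + 18.0625 + 39.0625 + 203.062 = 499.5
h = 1/8 + (-1.75)²/499.5 = 0.125 + 0.00613113 = 0.131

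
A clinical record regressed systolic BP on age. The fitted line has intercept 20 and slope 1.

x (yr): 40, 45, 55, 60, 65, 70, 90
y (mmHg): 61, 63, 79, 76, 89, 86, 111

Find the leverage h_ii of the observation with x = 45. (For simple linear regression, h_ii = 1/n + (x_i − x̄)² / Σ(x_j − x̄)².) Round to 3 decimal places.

x̄ = (40 + 45 + 55 + 60 + 65 + 70 + 90)/7 = 60.7143
Σ(x − x̄)² = 429.082 + 246.939 + 32.6531 + 0.510204 + 18.3673 + 86.2245 + 857.653 = 1671.43
h = 1/7 + (-15.7143)²/1671.43 = 0.142857 + 0.147741 = 0.291

h = 0.291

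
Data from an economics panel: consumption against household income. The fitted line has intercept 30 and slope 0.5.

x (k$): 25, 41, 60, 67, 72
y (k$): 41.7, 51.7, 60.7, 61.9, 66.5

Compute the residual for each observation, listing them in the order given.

-0.8, 1.2, 0.7, -1.6, 0.5

x=25: ŷ = 30 + 0.5·25 = 42.5; r = 41.7 − 42.5 = -0.8
x=41: ŷ = 30 + 0.5·41 = 50.5; r = 51.7 − 50.5 = 1.2
x=60: ŷ = 30 + 0.5·60 = 60; r = 60.7 − 60 = 0.7
x=67: ŷ = 30 + 0.5·67 = 63.5; r = 61.9 − 63.5 = -1.6
x=72: ŷ = 30 + 0.5·72 = 66; r = 66.5 − 66 = 0.5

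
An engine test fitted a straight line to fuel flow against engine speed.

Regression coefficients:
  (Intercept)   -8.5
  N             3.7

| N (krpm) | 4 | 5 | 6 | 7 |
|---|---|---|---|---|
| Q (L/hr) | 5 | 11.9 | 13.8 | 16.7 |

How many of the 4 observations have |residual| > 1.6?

N=4: ŷ = -8.5 + 3.7·4 = 6.3; r = 5 − 6.3 = -1.3
N=5: ŷ = -8.5 + 3.7·5 = 10; r = 11.9 − 10 = 1.9
N=6: ŷ = -8.5 + 3.7·6 = 13.7; r = 13.8 − 13.7 = 0.1
N=7: ŷ = -8.5 + 3.7·7 = 17.4; r = 16.7 − 17.4 = -0.7
|r| > 1.6: N=5 (|r|=1.9) → 1

1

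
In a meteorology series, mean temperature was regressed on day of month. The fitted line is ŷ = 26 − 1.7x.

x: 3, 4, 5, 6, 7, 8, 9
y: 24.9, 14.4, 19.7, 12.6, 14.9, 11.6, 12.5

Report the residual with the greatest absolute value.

r = -4.8

x=3: ŷ = 26 − 1.7·3 = 20.9; r = 24.9 − 20.9 = 4
x=4: ŷ = 26 − 1.7·4 = 19.2; r = 14.4 − 19.2 = -4.8
x=5: ŷ = 26 − 1.7·5 = 17.5; r = 19.7 − 17.5 = 2.2
x=6: ŷ = 26 − 1.7·6 = 15.8; r = 12.6 − 15.8 = -3.2
x=7: ŷ = 26 − 1.7·7 = 14.1; r = 14.9 − 14.1 = 0.8
x=8: ŷ = 26 − 1.7·8 = 12.4; r = 11.6 − 12.4 = -0.8
x=9: ŷ = 26 − 1.7·9 = 10.7; r = 12.5 − 10.7 = 1.8
Largest |r| is 4.8 at x = 4, residual -4.8.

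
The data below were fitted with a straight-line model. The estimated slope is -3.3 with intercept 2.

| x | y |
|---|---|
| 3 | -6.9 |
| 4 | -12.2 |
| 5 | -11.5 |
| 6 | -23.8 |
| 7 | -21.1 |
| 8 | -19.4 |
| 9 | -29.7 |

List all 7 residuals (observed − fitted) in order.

x=3: ŷ = 2 − 3.3·3 = -7.9; e = -6.9 − (-7.9) = 1
x=4: ŷ = 2 − 3.3·4 = -11.2; e = -12.2 − (-11.2) = -1
x=5: ŷ = 2 − 3.3·5 = -14.5; e = -11.5 − (-14.5) = 3
x=6: ŷ = 2 − 3.3·6 = -17.8; e = -23.8 − (-17.8) = -6
x=7: ŷ = 2 − 3.3·7 = -21.1; e = -21.1 − (-21.1) = 0
x=8: ŷ = 2 − 3.3·8 = -24.4; e = -19.4 − (-24.4) = 5
x=9: ŷ = 2 − 3.3·9 = -27.7; e = -29.7 − (-27.7) = -2

1, -1, 3, -6, 0, 5, -2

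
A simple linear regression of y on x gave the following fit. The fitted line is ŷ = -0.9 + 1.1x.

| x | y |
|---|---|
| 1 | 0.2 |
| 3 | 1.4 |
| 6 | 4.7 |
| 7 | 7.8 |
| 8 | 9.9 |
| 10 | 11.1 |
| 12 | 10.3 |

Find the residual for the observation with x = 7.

ŷ = -0.9 + 1.1·7 = 6.8
e = 7.8 − 6.8 = 1

e = 1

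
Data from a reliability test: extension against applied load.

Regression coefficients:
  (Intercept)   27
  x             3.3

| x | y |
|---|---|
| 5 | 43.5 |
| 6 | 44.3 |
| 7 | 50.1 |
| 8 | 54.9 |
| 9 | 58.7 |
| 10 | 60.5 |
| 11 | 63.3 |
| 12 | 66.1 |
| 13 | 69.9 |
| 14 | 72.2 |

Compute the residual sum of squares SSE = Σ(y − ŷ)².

SSE = 14

x=5: ŷ = 27 + 3.3·5 = 43.5; e = 43.5 − 43.5 = 0
x=6: ŷ = 27 + 3.3·6 = 46.8; e = 44.3 − 46.8 = -2.5
x=7: ŷ = 27 + 3.3·7 = 50.1; e = 50.1 − 50.1 = 0
x=8: ŷ = 27 + 3.3·8 = 53.4; e = 54.9 − 53.4 = 1.5
x=9: ŷ = 27 + 3.3·9 = 56.7; e = 58.7 − 56.7 = 2
x=10: ŷ = 27 + 3.3·10 = 60; e = 60.5 − 60 = 0.5
x=11: ŷ = 27 + 3.3·11 = 63.3; e = 63.3 − 63.3 = 0
x=12: ŷ = 27 + 3.3·12 = 66.6; e = 66.1 − 66.6 = -0.5
x=13: ŷ = 27 + 3.3·13 = 69.9; e = 69.9 − 69.9 = 0
x=14: ŷ = 27 + 3.3·14 = 73.2; e = 72.2 − 73.2 = -1
SSE = 0 + 6.25 + 0 + 2.25 + 4 + 0.25 + 0 + 0.25 + 0 + 1 = 14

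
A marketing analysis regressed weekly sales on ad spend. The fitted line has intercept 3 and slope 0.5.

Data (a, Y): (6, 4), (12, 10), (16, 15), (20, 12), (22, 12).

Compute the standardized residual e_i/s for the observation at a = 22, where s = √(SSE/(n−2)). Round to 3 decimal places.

-0.679

a=6: Ŷ = 3 + 0.5·6 = 6; e = 4 − 6 = -2
a=12: Ŷ = 3 + 0.5·12 = 9; e = 10 − 9 = 1
a=16: Ŷ = 3 + 0.5·16 = 11; e = 15 − 11 = 4
a=20: Ŷ = 3 + 0.5·20 = 13; e = 12 − 13 = -1
a=22: Ŷ = 3 + 0.5·22 = 14; e = 12 − 14 = -2
SSE = 4 + 1 + 16 + 1 + 4 = 26
s = √(26/3) = 2.94392
e/s = -2 / 2.94392 = -0.679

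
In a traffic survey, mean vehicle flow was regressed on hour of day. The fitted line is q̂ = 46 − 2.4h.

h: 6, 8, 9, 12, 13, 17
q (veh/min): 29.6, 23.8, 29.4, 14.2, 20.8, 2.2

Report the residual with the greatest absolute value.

h=6: q̂ = 46 − 2.4·6 = 31.6; r = 29.6 − 31.6 = -2
h=8: q̂ = 46 − 2.4·8 = 26.8; r = 23.8 − 26.8 = -3
h=9: q̂ = 46 − 2.4·9 = 24.4; r = 29.4 − 24.4 = 5
h=12: q̂ = 46 − 2.4·12 = 17.2; r = 14.2 − 17.2 = -3
h=13: q̂ = 46 − 2.4·13 = 14.8; r = 20.8 − 14.8 = 6
h=17: q̂ = 46 − 2.4·17 = 5.2; r = 2.2 − 5.2 = -3
Largest |r| is 6 at h = 13, residual 6.

r = 6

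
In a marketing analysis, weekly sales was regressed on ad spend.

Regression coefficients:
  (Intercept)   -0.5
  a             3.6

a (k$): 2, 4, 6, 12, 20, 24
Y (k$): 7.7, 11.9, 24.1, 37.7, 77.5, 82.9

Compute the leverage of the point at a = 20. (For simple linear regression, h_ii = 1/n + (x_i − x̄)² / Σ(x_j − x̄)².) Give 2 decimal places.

h = 0.35

ā = (2 + 4 + 6 + 12 + 20 + 24)/6 = 11.3333
Σ(a − ā)² = 87.1111 + 53.7778 + 28.4444 + 0.444444 + 75.1111 + 160.444 = 405.333
h = 1/6 + (8.66667)²/405.333 = 0.166667 + 0.185307 = 0.35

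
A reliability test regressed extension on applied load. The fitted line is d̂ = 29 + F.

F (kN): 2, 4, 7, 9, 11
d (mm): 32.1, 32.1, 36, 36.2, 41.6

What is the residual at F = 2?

e = 1.1

d̂ = 29 + 2 = 31
e = 32.1 − 31 = 1.1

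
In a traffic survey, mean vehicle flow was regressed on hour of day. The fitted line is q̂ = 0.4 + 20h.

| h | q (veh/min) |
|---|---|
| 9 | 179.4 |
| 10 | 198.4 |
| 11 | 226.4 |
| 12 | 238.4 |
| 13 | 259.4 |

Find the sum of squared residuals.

h=9: q̂ = 0.4 + 20·9 = 180.4; r = 179.4 − 180.4 = -1
h=10: q̂ = 0.4 + 20·10 = 200.4; r = 198.4 − 200.4 = -2
h=11: q̂ = 0.4 + 20·11 = 220.4; r = 226.4 − 220.4 = 6
h=12: q̂ = 0.4 + 20·12 = 240.4; r = 238.4 − 240.4 = -2
h=13: q̂ = 0.4 + 20·13 = 260.4; r = 259.4 − 260.4 = -1
SSE = 1 + 4 + 36 + 4 + 1 = 46

SSE = 46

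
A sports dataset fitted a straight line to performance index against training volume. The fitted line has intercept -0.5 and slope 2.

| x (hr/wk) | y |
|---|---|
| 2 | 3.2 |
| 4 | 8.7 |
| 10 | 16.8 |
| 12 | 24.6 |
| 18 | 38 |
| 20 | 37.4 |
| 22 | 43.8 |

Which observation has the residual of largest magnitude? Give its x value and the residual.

x=2: ŷ = -0.5 + 2·2 = 3.5; r = 3.2 − 3.5 = -0.3
x=4: ŷ = -0.5 + 2·4 = 7.5; r = 8.7 − 7.5 = 1.2
x=10: ŷ = -0.5 + 2·10 = 19.5; r = 16.8 − 19.5 = -2.7
x=12: ŷ = -0.5 + 2·12 = 23.5; r = 24.6 − 23.5 = 1.1
x=18: ŷ = -0.5 + 2·18 = 35.5; r = 38 − 35.5 = 2.5
x=20: ŷ = -0.5 + 2·20 = 39.5; r = 37.4 − 39.5 = -2.1
x=22: ŷ = -0.5 + 2·22 = 43.5; r = 43.8 − 43.5 = 0.3
Largest |r| is 2.7 at x = 10, residual -2.7.

x = 10, r = -2.7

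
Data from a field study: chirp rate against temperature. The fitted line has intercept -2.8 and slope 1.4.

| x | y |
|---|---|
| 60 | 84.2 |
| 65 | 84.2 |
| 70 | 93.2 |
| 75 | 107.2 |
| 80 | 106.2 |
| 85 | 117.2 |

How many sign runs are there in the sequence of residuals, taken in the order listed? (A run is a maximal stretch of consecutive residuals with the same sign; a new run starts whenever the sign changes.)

5 runs

x=60: ŷ = -2.8 + 1.4·60 = 81.2; r = 84.2 − 81.2 = 3
x=65: ŷ = -2.8 + 1.4·65 = 88.2; r = 84.2 − 88.2 = -4
x=70: ŷ = -2.8 + 1.4·70 = 95.2; r = 93.2 − 95.2 = -2
x=75: ŷ = -2.8 + 1.4·75 = 102.2; r = 107.2 − 102.2 = 5
x=80: ŷ = -2.8 + 1.4·80 = 109.2; r = 106.2 − 109.2 = -3
x=85: ŷ = -2.8 + 1.4·85 = 116.2; r = 117.2 − 116.2 = 1
Signs: + − − + − +
Runs: +×1, −×2, +×1, −×1, +×1 → 5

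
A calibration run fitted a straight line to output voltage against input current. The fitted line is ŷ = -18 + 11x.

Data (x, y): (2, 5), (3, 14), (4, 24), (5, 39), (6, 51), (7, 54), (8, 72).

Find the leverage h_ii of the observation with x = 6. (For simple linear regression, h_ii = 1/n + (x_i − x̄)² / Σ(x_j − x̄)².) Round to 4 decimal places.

x̄ = (2 + 3 + 4 + 5 + 6 + 7 + 8)/7 = 5
Σ(x − x̄)² = 9 + 4 + 1 + 0 + 1 + 4 + 9 = 28
h = 1/7 + (1)²/28 = 0.142857 + 0.0357143 = 0.1786

h = 0.1786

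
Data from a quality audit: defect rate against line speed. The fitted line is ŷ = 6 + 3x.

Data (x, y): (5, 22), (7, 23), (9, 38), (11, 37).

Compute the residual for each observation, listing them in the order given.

1, -4, 5, -2

x=5: ŷ = 6 + 3·5 = 21; r = 22 − 21 = 1
x=7: ŷ = 6 + 3·7 = 27; r = 23 − 27 = -4
x=9: ŷ = 6 + 3·9 = 33; r = 38 − 33 = 5
x=11: ŷ = 6 + 3·11 = 39; r = 37 − 39 = -2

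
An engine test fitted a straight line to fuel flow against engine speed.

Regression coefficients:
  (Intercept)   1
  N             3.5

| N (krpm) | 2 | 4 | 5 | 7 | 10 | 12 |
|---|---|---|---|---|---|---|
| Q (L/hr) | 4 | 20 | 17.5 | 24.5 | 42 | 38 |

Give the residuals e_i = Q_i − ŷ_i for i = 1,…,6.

-4, 5, -1, -1, 6, -5

N=2: ŷ = 1 + 3.5·2 = 8; e = 4 − 8 = -4
N=4: ŷ = 1 + 3.5·4 = 15; e = 20 − 15 = 5
N=5: ŷ = 1 + 3.5·5 = 18.5; e = 17.5 − 18.5 = -1
N=7: ŷ = 1 + 3.5·7 = 25.5; e = 24.5 − 25.5 = -1
N=10: ŷ = 1 + 3.5·10 = 36; e = 42 − 36 = 6
N=12: ŷ = 1 + 3.5·12 = 43; e = 38 − 43 = -5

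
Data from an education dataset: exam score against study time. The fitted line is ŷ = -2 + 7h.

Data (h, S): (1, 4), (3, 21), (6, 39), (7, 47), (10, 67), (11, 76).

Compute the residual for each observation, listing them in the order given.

-1, 2, -1, 0, -1, 1

h=1: ŷ = -2 + 7·1 = 5; r = 4 − 5 = -1
h=3: ŷ = -2 + 7·3 = 19; r = 21 − 19 = 2
h=6: ŷ = -2 + 7·6 = 40; r = 39 − 40 = -1
h=7: ŷ = -2 + 7·7 = 47; r = 47 − 47 = 0
h=10: ŷ = -2 + 7·10 = 68; r = 67 − 68 = -1
h=11: ŷ = -2 + 7·11 = 75; r = 76 − 75 = 1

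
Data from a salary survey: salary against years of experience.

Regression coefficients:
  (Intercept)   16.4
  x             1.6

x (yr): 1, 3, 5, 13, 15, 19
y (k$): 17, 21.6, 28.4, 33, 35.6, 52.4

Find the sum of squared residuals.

SSE = 89.2

x=1: ŷ = 16.4 + 1.6·1 = 18; r = 17 − 18 = -1
x=3: ŷ = 16.4 + 1.6·3 = 21.2; r = 21.6 − 21.2 = 0.4
x=5: ŷ = 16.4 + 1.6·5 = 24.4; r = 28.4 − 24.4 = 4
x=13: ŷ = 16.4 + 1.6·13 = 37.2; r = 33 − 37.2 = -4.2
x=15: ŷ = 16.4 + 1.6·15 = 40.4; r = 35.6 − 40.4 = -4.8
x=19: ŷ = 16.4 + 1.6·19 = 46.8; r = 52.4 − 46.8 = 5.6
SSE = 1 + 0.16 + 16 + 17.64 + 23.04 + 31.36 = 89.2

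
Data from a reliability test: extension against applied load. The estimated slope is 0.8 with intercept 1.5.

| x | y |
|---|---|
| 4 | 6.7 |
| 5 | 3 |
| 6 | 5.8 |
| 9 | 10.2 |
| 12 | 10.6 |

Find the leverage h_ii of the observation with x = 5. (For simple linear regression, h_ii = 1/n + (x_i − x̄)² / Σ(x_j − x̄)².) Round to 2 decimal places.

h = 0.31

x̄ = (4 + 5 + 6 + 9 + 12)/5 = 7.2
Σ(x − x̄)² = 10.24 + 4.84 + 1.44 + 3.24 + 23.04 = 42.8
h = 1/5 + (-2.2)²/42.8 = 0.2 + 0.113084 = 0.31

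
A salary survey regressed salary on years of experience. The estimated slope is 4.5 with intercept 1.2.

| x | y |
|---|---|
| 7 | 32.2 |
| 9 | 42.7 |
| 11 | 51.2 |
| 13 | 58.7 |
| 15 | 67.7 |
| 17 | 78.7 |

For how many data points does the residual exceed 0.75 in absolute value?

x=7: ŷ = 1.2 + 4.5·7 = 32.7; e = 32.2 − 32.7 = -0.5
x=9: ŷ = 1.2 + 4.5·9 = 41.7; e = 42.7 − 41.7 = 1
x=11: ŷ = 1.2 + 4.5·11 = 50.7; e = 51.2 − 50.7 = 0.5
x=13: ŷ = 1.2 + 4.5·13 = 59.7; e = 58.7 − 59.7 = -1
x=15: ŷ = 1.2 + 4.5·15 = 68.7; e = 67.7 − 68.7 = -1
x=17: ŷ = 1.2 + 4.5·17 = 77.7; e = 78.7 − 77.7 = 1
|e| > 0.75: x=9 (|e|=1), x=13 (|e|=1), x=15 (|e|=1), x=17 (|e|=1) → 4

4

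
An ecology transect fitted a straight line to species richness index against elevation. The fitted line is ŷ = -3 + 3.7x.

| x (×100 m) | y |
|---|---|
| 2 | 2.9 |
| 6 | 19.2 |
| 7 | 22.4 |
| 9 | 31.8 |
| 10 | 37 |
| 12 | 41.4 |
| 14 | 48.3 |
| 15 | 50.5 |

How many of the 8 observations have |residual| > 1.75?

x=2: ŷ = -3 + 3.7·2 = 4.4; e = 2.9 − 4.4 = -1.5
x=6: ŷ = -3 + 3.7·6 = 19.2; e = 19.2 − 19.2 = 0
x=7: ŷ = -3 + 3.7·7 = 22.9; e = 22.4 − 22.9 = -0.5
x=9: ŷ = -3 + 3.7·9 = 30.3; e = 31.8 − 30.3 = 1.5
x=10: ŷ = -3 + 3.7·10 = 34; e = 37 − 34 = 3
x=12: ŷ = -3 + 3.7·12 = 41.4; e = 41.4 − 41.4 = 0
x=14: ŷ = -3 + 3.7·14 = 48.8; e = 48.3 − 48.8 = -0.5
x=15: ŷ = -3 + 3.7·15 = 52.5; e = 50.5 − 52.5 = -2
|e| > 1.75: x=10 (|e|=3), x=15 (|e|=2) → 2

2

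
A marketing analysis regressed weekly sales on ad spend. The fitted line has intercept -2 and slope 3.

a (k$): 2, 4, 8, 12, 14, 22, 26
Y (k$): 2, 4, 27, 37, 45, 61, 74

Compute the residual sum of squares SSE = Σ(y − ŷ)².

SSE = 112

a=2: ŷ = -2 + 3·2 = 4; e = 2 − 4 = -2
a=4: ŷ = -2 + 3·4 = 10; e = 4 − 10 = -6
a=8: ŷ = -2 + 3·8 = 22; e = 27 − 22 = 5
a=12: ŷ = -2 + 3·12 = 34; e = 37 − 34 = 3
a=14: ŷ = -2 + 3·14 = 40; e = 45 − 40 = 5
a=22: ŷ = -2 + 3·22 = 64; e = 61 − 64 = -3
a=26: ŷ = -2 + 3·26 = 76; e = 74 − 76 = -2
SSE = 4 + 36 + 25 + 9 + 25 + 9 + 4 = 112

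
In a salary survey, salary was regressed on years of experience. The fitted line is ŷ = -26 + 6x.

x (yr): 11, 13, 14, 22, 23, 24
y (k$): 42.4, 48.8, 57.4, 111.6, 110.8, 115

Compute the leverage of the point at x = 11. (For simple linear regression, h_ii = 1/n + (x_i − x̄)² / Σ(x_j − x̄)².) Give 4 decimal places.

h = 0.4466

x̄ = (11 + 13 + 14 + 22 + 23 + 24)/6 = 17.8333
Σ(x − x̄)² = 46.6944 + 23.3611 + 14.6944 + 17.3611 + 26.6944 + 38.0278 = 166.833
h = 1/6 + (-6.83333)²/166.833 = 0.166667 + 0.279887 = 0.4466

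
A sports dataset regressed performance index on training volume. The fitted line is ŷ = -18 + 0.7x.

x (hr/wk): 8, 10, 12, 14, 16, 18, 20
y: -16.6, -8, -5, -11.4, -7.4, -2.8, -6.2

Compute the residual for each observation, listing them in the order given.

-4.2, 3, 4.6, -3.2, -0.6, 2.6, -2.2

x=8: ŷ = -18 + 0.7·8 = -12.4; e = -16.6 − (-12.4) = -4.2
x=10: ŷ = -18 + 0.7·10 = -11; e = -8 − (-11) = 3
x=12: ŷ = -18 + 0.7·12 = -9.6; e = -5 − (-9.6) = 4.6
x=14: ŷ = -18 + 0.7·14 = -8.2; e = -11.4 − (-8.2) = -3.2
x=16: ŷ = -18 + 0.7·16 = -6.8; e = -7.4 − (-6.8) = -0.6
x=18: ŷ = -18 + 0.7·18 = -5.4; e = -2.8 − (-5.4) = 2.6
x=20: ŷ = -18 + 0.7·20 = -4; e = -6.2 − (-4) = -2.2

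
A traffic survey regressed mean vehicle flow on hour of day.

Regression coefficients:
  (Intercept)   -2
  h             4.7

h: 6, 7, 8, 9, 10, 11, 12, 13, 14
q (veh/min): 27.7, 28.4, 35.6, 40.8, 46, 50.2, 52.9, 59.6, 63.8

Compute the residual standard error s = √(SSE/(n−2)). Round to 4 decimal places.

h=6: ŷ = -2 + 4.7·6 = 26.2; r = 27.7 − 26.2 = 1.5
h=7: ŷ = -2 + 4.7·7 = 30.9; r = 28.4 − 30.9 = -2.5
h=8: ŷ = -2 + 4.7·8 = 35.6; r = 35.6 − 35.6 = 0
h=9: ŷ = -2 + 4.7·9 = 40.3; r = 40.8 − 40.3 = 0.5
h=10: ŷ = -2 + 4.7·10 = 45; r = 46 − 45 = 1
h=11: ŷ = -2 + 4.7·11 = 49.7; r = 50.2 − 49.7 = 0.5
h=12: ŷ = -2 + 4.7·12 = 54.4; r = 52.9 − 54.4 = -1.5
h=13: ŷ = -2 + 4.7·13 = 59.1; r = 59.6 − 59.1 = 0.5
h=14: ŷ = -2 + 4.7·14 = 63.8; r = 63.8 − 63.8 = 0
SSE = 2.25 + 6.25 + 0 + 0.25 + 1 + 0.25 + 2.25 + 0.25 + 0 = 12.5
s = √(12.5/7) = √1.78571 ≈ 1.3363

s = 1.3363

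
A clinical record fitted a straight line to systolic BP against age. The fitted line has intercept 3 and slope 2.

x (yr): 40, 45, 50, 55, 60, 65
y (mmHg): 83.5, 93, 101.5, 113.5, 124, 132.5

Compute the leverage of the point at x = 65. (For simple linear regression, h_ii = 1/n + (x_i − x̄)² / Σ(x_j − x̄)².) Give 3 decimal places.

x̄ = (40 + 45 + 50 + 55 + 60 + 65)/6 = 52.5
Σ(x − x̄)² = 156.25 + 56.25 + 6.25 + 6.25 + 56.25 + 156.25 = 437.5
h = 1/6 + (12.5)²/437.5 = 0.166667 + 0.357143 = 0.524

h = 0.524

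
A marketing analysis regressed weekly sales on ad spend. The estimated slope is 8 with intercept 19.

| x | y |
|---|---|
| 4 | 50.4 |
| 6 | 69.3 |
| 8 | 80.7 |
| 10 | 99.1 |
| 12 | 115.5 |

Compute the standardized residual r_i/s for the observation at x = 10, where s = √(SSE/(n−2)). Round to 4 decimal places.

x=4: ŷ = 19 + 8·4 = 51; r = 50.4 − 51 = -0.6
x=6: ŷ = 19 + 8·6 = 67; r = 69.3 − 67 = 2.3
x=8: ŷ = 19 + 8·8 = 83; r = 80.7 − 83 = -2.3
x=10: ŷ = 19 + 8·10 = 99; r = 99.1 − 99 = 0.1
x=12: ŷ = 19 + 8·12 = 115; r = 115.5 − 115 = 0.5
SSE = 0.36 + 5.29 + 5.29 + 0.01 + 0.25 = 11.2
s = √(11.2/3) = 1.93218
r/s = 0.1 / 1.93218 = 0.0518

0.0518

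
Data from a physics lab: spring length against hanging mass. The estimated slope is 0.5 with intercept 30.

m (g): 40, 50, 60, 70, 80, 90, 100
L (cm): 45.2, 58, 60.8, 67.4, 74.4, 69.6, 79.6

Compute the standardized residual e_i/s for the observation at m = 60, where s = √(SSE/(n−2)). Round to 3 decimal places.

0.192

m=40: ŷ = 30 + 0.5·40 = 50; e = 45.2 − 50 = -4.8
m=50: ŷ = 30 + 0.5·50 = 55; e = 58 − 55 = 3
m=60: ŷ = 30 + 0.5·60 = 60; e = 60.8 − 60 = 0.8
m=70: ŷ = 30 + 0.5·70 = 65; e = 67.4 − 65 = 2.4
m=80: ŷ = 30 + 0.5·80 = 70; e = 74.4 − 70 = 4.4
m=90: ŷ = 30 + 0.5·90 = 75; e = 69.6 − 75 = -5.4
m=100: ŷ = 30 + 0.5·100 = 80; e = 79.6 − 80 = -0.4
SSE = 23.04 + 9 + 0.64 + 5.76 + 19.36 + 29.16 + 0.16 = 87.12
s = √(87.12/5) = 4.17421
e/s = 0.8 / 4.17421 = 0.192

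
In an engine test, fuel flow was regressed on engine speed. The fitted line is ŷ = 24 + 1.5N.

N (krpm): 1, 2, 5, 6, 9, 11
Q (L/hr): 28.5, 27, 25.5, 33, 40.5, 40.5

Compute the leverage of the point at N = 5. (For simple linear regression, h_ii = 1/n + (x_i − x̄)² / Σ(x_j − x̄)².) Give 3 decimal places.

N̄ = (1 + 2 + 5 + 6 + 9 + 11)/6 = 5.66667
Σ(N − N̄)² = 21.7778 + 13.4444 + 0.444444 + 0.111111 + 11.1111 + 28.4444 = 75.3333
h = 1/6 + (-0.666667)²/75.3333 = 0.166667 + 0.00589971 = 0.173

h = 0.173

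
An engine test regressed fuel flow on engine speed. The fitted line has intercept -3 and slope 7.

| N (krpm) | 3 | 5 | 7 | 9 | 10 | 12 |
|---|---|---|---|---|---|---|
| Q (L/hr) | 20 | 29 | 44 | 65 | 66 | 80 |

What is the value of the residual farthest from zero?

e = 5

N=3: ŷ = -3 + 7·3 = 18; e = 20 − 18 = 2
N=5: ŷ = -3 + 7·5 = 32; e = 29 − 32 = -3
N=7: ŷ = -3 + 7·7 = 46; e = 44 − 46 = -2
N=9: ŷ = -3 + 7·9 = 60; e = 65 − 60 = 5
N=10: ŷ = -3 + 7·10 = 67; e = 66 − 67 = -1
N=12: ŷ = -3 + 7·12 = 81; e = 80 − 81 = -1
Largest |e| is 5 at N = 9, residual 5.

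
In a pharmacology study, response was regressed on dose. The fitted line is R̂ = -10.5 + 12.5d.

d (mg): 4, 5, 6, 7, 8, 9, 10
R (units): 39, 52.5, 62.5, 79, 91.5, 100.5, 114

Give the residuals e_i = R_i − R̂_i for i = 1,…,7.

d=4: R̂ = -10.5 + 12.5·4 = 39.5; e = 39 − 39.5 = -0.5
d=5: R̂ = -10.5 + 12.5·5 = 52; e = 52.5 − 52 = 0.5
d=6: R̂ = -10.5 + 12.5·6 = 64.5; e = 62.5 − 64.5 = -2
d=7: R̂ = -10.5 + 12.5·7 = 77; e = 79 − 77 = 2
d=8: R̂ = -10.5 + 12.5·8 = 89.5; e = 91.5 − 89.5 = 2
d=9: R̂ = -10.5 + 12.5·9 = 102; e = 100.5 − 102 = -1.5
d=10: R̂ = -10.5 + 12.5·10 = 114.5; e = 114 − 114.5 = -0.5

-0.5, 0.5, -2, 2, 2, -1.5, -0.5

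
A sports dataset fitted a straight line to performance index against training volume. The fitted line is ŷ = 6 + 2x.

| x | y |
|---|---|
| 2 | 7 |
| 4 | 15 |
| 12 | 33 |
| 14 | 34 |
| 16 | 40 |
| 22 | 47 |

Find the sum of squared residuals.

SSE = 32

x=2: ŷ = 6 + 2·2 = 10; e = 7 − 10 = -3
x=4: ŷ = 6 + 2·4 = 14; e = 15 − 14 = 1
x=12: ŷ = 6 + 2·12 = 30; e = 33 − 30 = 3
x=14: ŷ = 6 + 2·14 = 34; e = 34 − 34 = 0
x=16: ŷ = 6 + 2·16 = 38; e = 40 − 38 = 2
x=22: ŷ = 6 + 2·22 = 50; e = 47 − 50 = -3
SSE = 9 + 1 + 9 + 0 + 4 + 9 = 32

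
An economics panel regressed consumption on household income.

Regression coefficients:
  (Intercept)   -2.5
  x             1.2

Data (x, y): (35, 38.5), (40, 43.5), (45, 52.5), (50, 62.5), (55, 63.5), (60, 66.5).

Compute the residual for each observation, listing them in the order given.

-1, -2, 1, 5, 0, -3

x=35: ŷ = -2.5 + 1.2·35 = 39.5; r = 38.5 − 39.5 = -1
x=40: ŷ = -2.5 + 1.2·40 = 45.5; r = 43.5 − 45.5 = -2
x=45: ŷ = -2.5 + 1.2·45 = 51.5; r = 52.5 − 51.5 = 1
x=50: ŷ = -2.5 + 1.2·50 = 57.5; r = 62.5 − 57.5 = 5
x=55: ŷ = -2.5 + 1.2·55 = 63.5; r = 63.5 − 63.5 = 0
x=60: ŷ = -2.5 + 1.2·60 = 69.5; r = 66.5 − 69.5 = -3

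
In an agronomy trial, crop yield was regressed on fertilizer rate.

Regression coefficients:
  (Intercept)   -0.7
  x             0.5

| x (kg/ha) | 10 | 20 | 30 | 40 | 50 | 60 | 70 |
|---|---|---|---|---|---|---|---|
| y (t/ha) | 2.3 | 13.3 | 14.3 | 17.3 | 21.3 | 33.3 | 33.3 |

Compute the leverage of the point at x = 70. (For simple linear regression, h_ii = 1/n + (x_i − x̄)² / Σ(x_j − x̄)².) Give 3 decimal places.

x̄ = (10 + 20 + 30 + 40 + 50 + 60 + 70)/7 = 40
Σ(x − x̄)² = 900 + 400 + 100 + 0 + 100 + 400 + 900 = 2800
h = 1/7 + (30)²/2800 = 0.142857 + 0.321429 = 0.464

h = 0.464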